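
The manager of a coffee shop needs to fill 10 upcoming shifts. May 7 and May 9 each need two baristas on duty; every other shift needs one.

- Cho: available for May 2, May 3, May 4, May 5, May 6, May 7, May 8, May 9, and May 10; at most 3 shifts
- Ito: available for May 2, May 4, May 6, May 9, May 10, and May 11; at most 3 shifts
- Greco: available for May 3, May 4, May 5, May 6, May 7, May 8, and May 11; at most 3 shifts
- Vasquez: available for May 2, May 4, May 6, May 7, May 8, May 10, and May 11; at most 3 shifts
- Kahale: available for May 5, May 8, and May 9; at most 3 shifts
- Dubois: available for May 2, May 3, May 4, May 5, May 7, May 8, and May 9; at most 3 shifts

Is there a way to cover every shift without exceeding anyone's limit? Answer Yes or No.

One valid schedule: May 2→Cho, May 3→Cho, May 4→Ito, May 5→Greco, May 6→Ito, May 7→Greco+Vasquez, May 8→Greco, May 9→Kahale+Dubois, May 10→Cho, May 11→Ito.
Loads: Cho 3/3, Ito 3/3, Greco 3/3, Vasquez 1/3, Kahale 1/3, Dubois 1/3 — all within limits.

Yes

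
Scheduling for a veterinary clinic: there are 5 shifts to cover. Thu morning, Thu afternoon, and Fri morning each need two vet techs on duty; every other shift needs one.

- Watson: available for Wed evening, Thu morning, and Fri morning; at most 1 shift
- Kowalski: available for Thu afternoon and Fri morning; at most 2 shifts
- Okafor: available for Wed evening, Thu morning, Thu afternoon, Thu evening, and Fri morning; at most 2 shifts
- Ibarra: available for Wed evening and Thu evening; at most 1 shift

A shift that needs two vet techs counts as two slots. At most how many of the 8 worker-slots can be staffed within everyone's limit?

6

Total capacity across all vet techs is 1+2+2+1 = 6, and 8 slots are needed, so at most 6 can be filled.
An assignment achieving 6: Thu morning→Watson+Okafor, Thu afternoon→Kowalski+Okafor, Thu evening→Ibarra, Fri morning→Kowalski.
Loads: Watson 1/1, Kowalski 2/2, Okafor 2/2, Ibarra 1/1.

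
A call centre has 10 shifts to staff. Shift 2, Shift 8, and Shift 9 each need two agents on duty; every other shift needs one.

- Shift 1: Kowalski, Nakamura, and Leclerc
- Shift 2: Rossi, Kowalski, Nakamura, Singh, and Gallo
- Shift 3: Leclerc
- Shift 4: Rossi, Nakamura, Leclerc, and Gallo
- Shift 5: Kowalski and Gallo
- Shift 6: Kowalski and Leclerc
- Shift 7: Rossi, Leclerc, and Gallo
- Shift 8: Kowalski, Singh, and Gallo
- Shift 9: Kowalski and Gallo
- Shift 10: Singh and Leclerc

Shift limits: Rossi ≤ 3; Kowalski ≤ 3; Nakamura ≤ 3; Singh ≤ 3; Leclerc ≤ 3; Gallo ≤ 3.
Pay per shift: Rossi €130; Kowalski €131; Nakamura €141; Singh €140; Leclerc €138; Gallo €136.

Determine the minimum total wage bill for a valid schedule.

€1745

Shift 3 can only be covered by Leclerc, so that assignment is forced.
Shift 9 can only be covered by Kowalski and Gallo, so that assignment is forced.
Picking the cheapest available agent for each shift independently would cost €1724, but that ignores the shift limits.
An optimal schedule: Shift 1→Leclerc, Shift 2→Rossi+Gallo, Shift 3→Leclerc, Shift 4→Rossi, Shift 5→Kowalski, Shift 6→Kowalski, Shift 7→Rossi, Shift 8→Gallo+Singh, Shift 9→Kowalski+Gallo, Shift 10→Leclerc.
Total: 138 + 130 + 136 + 138 + 130 + 131 + 131 + 130 + 136 + 140 + 131 + 136 + 138 = €1745.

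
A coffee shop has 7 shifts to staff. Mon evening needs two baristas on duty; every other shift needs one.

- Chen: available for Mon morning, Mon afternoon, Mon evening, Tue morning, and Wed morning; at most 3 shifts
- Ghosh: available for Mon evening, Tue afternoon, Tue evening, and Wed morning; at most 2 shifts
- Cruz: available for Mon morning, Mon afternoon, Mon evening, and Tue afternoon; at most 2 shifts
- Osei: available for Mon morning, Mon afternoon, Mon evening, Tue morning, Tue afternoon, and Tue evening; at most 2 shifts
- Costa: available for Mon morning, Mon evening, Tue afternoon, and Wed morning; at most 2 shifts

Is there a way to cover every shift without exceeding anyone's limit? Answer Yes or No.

Yes

One valid schedule: Mon morning→Cruz, Mon afternoon→Chen, Mon evening→Cruz+Osei, Tue morning→Chen, Tue afternoon→Ghosh, Tue evening→Ghosh, Wed morning→Chen.
Loads: Chen 3/3, Ghosh 2/2, Cruz 2/2, Osei 1/2, Costa 0/2 — all within limits.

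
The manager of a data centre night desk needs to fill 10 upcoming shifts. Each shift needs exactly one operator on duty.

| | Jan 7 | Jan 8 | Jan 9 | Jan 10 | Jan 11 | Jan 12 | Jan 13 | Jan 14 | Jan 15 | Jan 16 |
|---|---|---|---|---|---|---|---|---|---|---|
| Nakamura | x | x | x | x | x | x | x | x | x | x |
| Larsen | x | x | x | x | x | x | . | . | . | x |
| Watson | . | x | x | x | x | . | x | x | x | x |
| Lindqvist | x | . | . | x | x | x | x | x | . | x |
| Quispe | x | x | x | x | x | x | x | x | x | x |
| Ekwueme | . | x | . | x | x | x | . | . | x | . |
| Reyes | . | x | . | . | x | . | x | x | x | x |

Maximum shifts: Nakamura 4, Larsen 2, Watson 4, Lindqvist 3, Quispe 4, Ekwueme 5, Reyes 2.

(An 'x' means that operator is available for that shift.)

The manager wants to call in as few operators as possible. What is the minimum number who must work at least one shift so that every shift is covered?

10 slots to fill and no one can take more than 5, so at least ⌈10/5⌉ = 2 operators are needed.
Any 2 operators together have capacity at most 5+4 = 9 < 10 slots, so 2 can never suffice.
Nakamura, Larsen, and Watson alone can cover everything: Jan 7→Nakamura, Jan 8→Larsen, Jan 9→Larsen, Jan 10→Watson, Jan 11→Watson, Jan 12→Nakamura, Jan 13→Nakamura, Jan 14→Nakamura, Jan 15→Watson, Jan 16→Watson.

3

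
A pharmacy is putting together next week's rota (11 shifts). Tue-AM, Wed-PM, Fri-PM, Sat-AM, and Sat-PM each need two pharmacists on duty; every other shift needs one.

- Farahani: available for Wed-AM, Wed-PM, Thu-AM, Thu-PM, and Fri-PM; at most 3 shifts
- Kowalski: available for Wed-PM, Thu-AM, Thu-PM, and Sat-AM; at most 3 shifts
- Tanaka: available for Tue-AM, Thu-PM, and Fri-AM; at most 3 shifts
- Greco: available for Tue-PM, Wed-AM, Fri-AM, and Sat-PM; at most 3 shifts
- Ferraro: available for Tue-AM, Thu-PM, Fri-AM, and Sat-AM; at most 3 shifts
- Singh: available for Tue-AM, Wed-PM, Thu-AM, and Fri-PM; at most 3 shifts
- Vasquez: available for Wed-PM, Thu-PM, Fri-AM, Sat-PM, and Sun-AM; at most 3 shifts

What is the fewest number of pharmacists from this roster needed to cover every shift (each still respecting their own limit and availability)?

6

16 slots to fill and no one can take more than 3, so at least ⌈16/3⌉ = 6 pharmacists are needed.
Farahani, Kowalski, Greco, Ferraro, Singh, and Vasquez alone can cover everything: Tue-AM→Ferraro+Singh, Tue-PM→Greco, Wed-AM→Farahani, Wed-PM→Kowalski+Singh, Thu-AM→Farahani, Thu-PM→Kowalski, Fri-AM→Greco, Fri-PM→Farahani+Singh, Sat-AM→Kowalski+Ferraro, Sat-PM→Greco+Vasquez, Sun-AM→Vasquez.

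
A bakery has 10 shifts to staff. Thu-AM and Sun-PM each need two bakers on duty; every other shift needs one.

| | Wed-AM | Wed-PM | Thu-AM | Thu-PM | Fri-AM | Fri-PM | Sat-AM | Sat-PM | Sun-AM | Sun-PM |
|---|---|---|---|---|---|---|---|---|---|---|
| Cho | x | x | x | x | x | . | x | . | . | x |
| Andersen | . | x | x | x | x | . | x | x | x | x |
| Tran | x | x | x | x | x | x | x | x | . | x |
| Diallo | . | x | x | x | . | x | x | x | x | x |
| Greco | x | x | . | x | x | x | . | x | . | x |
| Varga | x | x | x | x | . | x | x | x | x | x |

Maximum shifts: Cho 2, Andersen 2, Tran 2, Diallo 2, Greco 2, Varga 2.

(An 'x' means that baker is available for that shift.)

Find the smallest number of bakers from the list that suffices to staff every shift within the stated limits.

12 slots to fill and no one can take more than 2, so at least ⌈12/2⌉ = 6 bakers are needed.
Cho, Andersen, Tran, Diallo, Greco, and Varga alone can cover everything: Wed-AM→Cho, Wed-PM→Diallo, Thu-AM→Diallo+Varga, Thu-PM→Greco, Fri-AM→Cho, Fri-PM→Tran, Sat-AM→Andersen, Sat-PM→Tran, Sun-AM→Andersen, Sun-PM→Greco+Varga.

6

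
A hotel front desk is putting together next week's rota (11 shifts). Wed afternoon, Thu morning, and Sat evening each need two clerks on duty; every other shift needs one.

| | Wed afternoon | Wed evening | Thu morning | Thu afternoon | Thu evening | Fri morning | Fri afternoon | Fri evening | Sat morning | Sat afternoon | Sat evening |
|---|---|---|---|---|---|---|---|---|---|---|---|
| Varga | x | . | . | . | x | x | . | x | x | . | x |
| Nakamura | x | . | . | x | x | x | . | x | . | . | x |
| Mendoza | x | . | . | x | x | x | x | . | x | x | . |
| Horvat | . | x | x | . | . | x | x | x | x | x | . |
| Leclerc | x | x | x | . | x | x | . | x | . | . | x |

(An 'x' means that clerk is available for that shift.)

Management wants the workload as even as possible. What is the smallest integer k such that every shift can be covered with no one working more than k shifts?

With 5 clerks and 14 worker-slots to fill, someone must work at least ⌈14/5⌉ = 3 shifts, so k ≥ 3.
k = 3 works: Wed afternoon→Mendoza+Leclerc, Wed evening→Horvat, Thu morning→Horvat+Leclerc, Thu afternoon→Nakamura, Thu evening→Varga, Fri morning→Horvat, Fri afternoon→Mendoza, Fri evening→Nakamura, Sat morning→Varga, Sat afternoon→Mendoza, Sat evening→Varga+Nakamura.
Loads: Varga 3, Nakamura 3, Mendoza 3, Horvat 3, Leclerc 2 — all ≤ 3.

3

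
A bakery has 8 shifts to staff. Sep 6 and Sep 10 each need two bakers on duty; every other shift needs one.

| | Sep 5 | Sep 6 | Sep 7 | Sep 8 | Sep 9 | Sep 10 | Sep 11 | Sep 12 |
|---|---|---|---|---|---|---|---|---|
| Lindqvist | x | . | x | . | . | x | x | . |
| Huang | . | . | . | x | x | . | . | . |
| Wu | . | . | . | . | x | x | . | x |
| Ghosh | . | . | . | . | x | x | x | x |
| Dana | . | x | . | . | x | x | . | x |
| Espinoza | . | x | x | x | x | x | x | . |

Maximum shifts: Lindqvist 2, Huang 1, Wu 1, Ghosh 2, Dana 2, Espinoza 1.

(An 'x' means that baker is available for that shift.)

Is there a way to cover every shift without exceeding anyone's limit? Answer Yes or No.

Total capacity is 2+1+1+2+2+1 = 9 but 10 worker-slots are needed — infeasible.

No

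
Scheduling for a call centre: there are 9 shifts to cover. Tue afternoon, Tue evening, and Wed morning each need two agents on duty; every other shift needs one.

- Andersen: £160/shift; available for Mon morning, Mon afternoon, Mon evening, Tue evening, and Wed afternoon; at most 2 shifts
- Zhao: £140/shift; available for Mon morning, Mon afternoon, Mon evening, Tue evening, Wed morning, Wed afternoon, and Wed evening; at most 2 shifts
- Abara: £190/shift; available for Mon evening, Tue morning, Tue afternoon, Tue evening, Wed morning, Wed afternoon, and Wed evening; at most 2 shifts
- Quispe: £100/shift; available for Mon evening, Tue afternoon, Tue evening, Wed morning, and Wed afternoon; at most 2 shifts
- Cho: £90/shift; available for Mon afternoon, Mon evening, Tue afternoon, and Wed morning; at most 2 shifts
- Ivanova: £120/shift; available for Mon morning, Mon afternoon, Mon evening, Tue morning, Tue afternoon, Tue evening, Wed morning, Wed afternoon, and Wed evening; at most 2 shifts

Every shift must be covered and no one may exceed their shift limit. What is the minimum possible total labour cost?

£1600

Picking the cheapest available agent for each shift independently would cost £1240, but that ignores the shift limits.
An optimal schedule: Mon morning→Andersen, Mon afternoon→Andersen, Mon evening→Abara, Tue morning→Abara, Tue afternoon→Quispe+Cho, Tue evening→Quispe+Ivanova, Wed morning→Cho+Ivanova, Wed afternoon→Zhao, Wed evening→Zhao.
Total: 160 + 160 + 190 + 190 + 100 + 90 + 100 + 120 + 90 + 120 + 140 + 140 = £1600.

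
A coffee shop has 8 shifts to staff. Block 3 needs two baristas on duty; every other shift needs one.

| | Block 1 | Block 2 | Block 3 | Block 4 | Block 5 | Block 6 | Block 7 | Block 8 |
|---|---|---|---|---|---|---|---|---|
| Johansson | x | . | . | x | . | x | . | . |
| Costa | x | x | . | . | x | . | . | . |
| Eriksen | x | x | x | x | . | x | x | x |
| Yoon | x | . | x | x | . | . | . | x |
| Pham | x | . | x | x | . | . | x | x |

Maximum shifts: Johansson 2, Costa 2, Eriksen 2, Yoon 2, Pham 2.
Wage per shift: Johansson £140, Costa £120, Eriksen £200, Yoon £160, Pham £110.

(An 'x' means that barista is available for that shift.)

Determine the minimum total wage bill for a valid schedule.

Block 5 can only be covered by Costa, so that assignment is forced.
Picking the cheapest available barista for each shift independently would cost £1090, but that ignores the shift limits.
An optimal schedule: Block 1→Eriksen, Block 2→Costa, Block 3→Pham+Yoon, Block 4→Johansson, Block 5→Costa, Block 6→Johansson, Block 7→Pham, Block 8→Yoon.
Total: 200 + 120 + 110 + 160 + 140 + 120 + 140 + 110 + 160 = £1260.

£1260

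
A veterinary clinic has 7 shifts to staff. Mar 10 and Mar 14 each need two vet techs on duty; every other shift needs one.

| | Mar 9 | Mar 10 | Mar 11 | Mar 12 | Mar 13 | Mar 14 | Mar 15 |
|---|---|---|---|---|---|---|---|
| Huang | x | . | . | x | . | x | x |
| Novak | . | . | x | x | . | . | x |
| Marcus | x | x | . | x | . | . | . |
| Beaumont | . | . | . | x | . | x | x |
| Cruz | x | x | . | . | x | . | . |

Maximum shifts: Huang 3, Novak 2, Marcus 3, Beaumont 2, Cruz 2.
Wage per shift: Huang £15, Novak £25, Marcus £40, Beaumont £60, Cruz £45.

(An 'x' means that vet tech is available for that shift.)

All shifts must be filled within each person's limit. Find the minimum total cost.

Mar 10 can only be covered by Marcus and Cruz, so that assignment is forced.
Mar 11 can only be covered by Novak, so that assignment is forced.
Mar 13 can only be covered by Cruz, so that assignment is forced.
Picking the cheapest available vet tech for each shift independently would cost £275, but that ignores the shift limits.
An optimal schedule: Mar 9→Huang, Mar 10→Marcus+Cruz, Mar 11→Novak, Mar 12→Novak, Mar 13→Cruz, Mar 14→Huang+Beaumont, Mar 15→Huang.
Total: 15 + 40 + 45 + 25 + 25 + 45 + 15 + 60 + 15 = £285.

£285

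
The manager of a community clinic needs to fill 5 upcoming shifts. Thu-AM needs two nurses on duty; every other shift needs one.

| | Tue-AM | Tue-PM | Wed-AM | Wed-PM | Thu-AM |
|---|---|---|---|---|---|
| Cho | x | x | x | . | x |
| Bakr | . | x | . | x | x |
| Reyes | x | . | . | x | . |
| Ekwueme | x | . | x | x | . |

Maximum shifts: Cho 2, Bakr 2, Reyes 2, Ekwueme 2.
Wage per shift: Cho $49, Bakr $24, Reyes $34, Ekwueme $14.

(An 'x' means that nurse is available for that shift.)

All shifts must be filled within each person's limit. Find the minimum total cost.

$159

Thu-AM can only be covered by Cho and Bakr, so that assignment is forced.
Picking the cheapest available nurse for each shift independently would cost $139, but that ignores the shift limits.
An optimal schedule: Tue-AM→Ekwueme, Tue-PM→Bakr, Wed-AM→Ekwueme, Wed-PM→Reyes, Thu-AM→Bakr+Cho.
Total: 14 + 24 + 14 + 34 + 24 + 49 = $159.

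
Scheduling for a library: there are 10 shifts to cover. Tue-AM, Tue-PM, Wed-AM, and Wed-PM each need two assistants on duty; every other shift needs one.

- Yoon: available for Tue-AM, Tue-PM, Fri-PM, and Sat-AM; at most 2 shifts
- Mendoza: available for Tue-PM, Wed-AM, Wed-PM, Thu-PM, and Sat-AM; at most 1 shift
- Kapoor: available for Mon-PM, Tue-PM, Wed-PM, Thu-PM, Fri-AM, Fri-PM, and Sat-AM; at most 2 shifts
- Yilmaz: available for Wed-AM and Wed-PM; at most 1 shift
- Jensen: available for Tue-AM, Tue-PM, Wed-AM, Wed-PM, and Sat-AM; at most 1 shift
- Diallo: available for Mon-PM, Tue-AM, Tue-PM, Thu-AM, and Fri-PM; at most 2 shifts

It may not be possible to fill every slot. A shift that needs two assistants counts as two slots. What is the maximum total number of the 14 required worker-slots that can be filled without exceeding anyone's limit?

9

Total capacity across all assistants is 2+1+2+1+1+2 = 9, and 14 slots are needed, so at most 9 can be filled.
An assignment achieving 9: Mon-PM→Kapoor, Tue-AM→Yoon+Jensen, Tue-PM→Diallo, Wed-AM→Yilmaz, Thu-AM→Diallo, Thu-PM→Mendoza, Fri-AM→Kapoor, Fri-PM→Yoon.
Loads: Yoon 2/2, Mendoza 1/1, Kapoor 2/2, Yilmaz 1/1, Jensen 1/1, Diallo 2/2.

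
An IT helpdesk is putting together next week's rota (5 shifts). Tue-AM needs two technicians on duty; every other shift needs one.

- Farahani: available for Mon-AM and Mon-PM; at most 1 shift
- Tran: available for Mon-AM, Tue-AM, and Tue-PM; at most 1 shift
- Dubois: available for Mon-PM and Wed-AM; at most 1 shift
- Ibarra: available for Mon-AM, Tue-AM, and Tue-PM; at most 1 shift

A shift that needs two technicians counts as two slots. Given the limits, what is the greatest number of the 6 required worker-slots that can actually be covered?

4

Total capacity across all technicians is 1+1+1+1 = 4, and 6 slots are needed, so at most 4 can be filled.
An assignment achieving 4: Mon-PM→Farahani, Tue-AM→Tran+Ibarra, Wed-AM→Dubois.
Loads: Farahani 1/1, Tran 1/1, Dubois 1/1, Ibarra 1/1.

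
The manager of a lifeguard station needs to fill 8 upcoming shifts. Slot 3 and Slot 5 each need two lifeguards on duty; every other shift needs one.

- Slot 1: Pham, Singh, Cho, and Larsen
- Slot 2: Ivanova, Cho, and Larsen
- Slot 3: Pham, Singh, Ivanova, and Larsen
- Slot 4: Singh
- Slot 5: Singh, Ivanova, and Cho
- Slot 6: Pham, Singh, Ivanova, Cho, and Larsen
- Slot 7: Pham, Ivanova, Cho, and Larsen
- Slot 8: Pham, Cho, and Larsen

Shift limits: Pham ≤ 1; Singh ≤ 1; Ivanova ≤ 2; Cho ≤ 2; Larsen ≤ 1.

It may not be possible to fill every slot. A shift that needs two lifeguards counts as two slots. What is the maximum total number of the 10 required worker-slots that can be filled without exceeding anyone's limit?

7

Total capacity across all lifeguards is 1+1+2+2+1 = 7, and 10 slots are needed, so at most 7 can be filled.
An assignment achieving 7: Slot 1→Cho, Slot 2→Ivanova, Slot 3→Larsen, Slot 4→Singh, Slot 5→Ivanova+Cho, Slot 8→Pham.
Loads: Pham 1/1, Singh 1/1, Ivanova 2/2, Cho 2/2, Larsen 1/1.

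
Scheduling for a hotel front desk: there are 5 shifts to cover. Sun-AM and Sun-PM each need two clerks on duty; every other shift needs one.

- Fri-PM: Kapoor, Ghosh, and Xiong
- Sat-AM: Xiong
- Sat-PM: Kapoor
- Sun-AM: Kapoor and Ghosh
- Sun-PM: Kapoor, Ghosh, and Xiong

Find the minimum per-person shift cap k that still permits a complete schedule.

With 3 clerks and 7 worker-slots to fill, someone must work at least ⌈7/3⌉ = 3 shifts, so k ≥ 3.
k = 3 works: Fri-PM→Kapoor, Sat-AM→Xiong, Sat-PM→Kapoor, Sun-AM→Kapoor+Ghosh, Sun-PM→Ghosh+Xiong.
Loads: Kapoor 3, Ghosh 2, Xiong 2 — all ≤ 3.

3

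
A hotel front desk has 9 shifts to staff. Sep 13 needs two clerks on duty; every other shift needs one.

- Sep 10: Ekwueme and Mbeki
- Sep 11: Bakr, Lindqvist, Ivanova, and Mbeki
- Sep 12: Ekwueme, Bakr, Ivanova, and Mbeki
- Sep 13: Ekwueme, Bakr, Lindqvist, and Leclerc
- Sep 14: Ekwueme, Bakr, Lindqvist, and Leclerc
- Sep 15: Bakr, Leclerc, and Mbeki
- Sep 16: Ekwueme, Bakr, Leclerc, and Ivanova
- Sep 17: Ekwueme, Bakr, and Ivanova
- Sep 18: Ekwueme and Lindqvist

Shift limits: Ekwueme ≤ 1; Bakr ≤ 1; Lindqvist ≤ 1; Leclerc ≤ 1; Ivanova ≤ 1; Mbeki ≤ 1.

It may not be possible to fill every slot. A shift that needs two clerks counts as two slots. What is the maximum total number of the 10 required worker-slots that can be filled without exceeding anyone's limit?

Total capacity across all clerks is 1+1+1+1+1+1 = 6, and 10 slots are needed, so at most 6 can be filled.
An assignment achieving 6: Sep 10→Ekwueme, Sep 11→Mbeki, Sep 13→Leclerc, Sep 15→Bakr, Sep 17→Ivanova, Sep 18→Lindqvist.
Loads: Ekwueme 1/1, Bakr 1/1, Lindqvist 1/1, Leclerc 1/1, Ivanova 1/1, Mbeki 1/1.

6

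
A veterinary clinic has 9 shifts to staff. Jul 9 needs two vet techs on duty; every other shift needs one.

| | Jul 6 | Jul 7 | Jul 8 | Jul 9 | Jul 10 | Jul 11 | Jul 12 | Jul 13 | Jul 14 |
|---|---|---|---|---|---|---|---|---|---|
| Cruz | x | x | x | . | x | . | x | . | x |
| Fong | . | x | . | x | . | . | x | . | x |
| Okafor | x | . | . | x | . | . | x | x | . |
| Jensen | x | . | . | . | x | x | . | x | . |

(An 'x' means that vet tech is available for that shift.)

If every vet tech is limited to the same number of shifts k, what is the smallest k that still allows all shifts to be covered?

3

With 4 vet techs and 10 worker-slots to fill, someone must work at least ⌈10/4⌉ = 3 shifts, so k ≥ 3.
k = 3 works: Jul 6→Okafor, Jul 7→Cruz, Jul 8→Cruz, Jul 9→Fong+Okafor, Jul 10→Cruz, Jul 11→Jensen, Jul 12→Fong, Jul 13→Okafor, Jul 14→Fong.
Loads: Cruz 3, Fong 3, Okafor 3, Jensen 1 — all ≤ 3.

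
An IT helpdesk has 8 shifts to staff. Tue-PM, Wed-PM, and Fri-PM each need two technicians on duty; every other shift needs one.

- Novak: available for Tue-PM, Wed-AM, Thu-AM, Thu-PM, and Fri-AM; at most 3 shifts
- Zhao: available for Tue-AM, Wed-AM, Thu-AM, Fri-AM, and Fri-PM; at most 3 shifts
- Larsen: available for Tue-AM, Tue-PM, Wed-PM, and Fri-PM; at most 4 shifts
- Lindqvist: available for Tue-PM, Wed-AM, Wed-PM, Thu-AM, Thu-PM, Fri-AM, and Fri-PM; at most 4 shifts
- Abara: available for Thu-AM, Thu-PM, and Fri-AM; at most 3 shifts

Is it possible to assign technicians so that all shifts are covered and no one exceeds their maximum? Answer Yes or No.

Yes

Wed-PM can only be covered by Larsen and Lindqvist, so that assignment is forced.
One valid schedule: Tue-AM→Zhao, Tue-PM→Novak+Larsen, Wed-AM→Novak, Wed-PM→Larsen+Lindqvist, Thu-AM→Zhao, Thu-PM→Novak, Fri-AM→Lindqvist, Fri-PM→Zhao+Larsen.
Loads: Novak 3/3, Zhao 3/3, Larsen 3/4, Lindqvist 2/4, Abara 0/3 — all within limits.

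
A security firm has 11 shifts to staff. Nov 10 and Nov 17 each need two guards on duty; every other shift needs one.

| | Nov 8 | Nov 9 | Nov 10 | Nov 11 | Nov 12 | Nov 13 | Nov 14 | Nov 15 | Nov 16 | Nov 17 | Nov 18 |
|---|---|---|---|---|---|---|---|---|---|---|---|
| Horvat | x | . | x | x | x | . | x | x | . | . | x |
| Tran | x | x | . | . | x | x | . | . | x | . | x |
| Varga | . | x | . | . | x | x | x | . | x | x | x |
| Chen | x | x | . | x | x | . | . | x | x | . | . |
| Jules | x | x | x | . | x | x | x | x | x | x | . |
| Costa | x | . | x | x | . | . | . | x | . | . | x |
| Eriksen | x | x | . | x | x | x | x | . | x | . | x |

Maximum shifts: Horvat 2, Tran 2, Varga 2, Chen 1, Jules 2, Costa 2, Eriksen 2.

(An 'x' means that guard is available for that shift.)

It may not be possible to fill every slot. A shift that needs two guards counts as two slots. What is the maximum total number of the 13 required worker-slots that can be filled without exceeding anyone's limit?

Total capacity across all guards is 2+2+2+1+2+2+2 = 13, and 13 slots are needed, so at most 13 can be filled.
An assignment achieving 13: Nov 8→Costa, Nov 9→Tran, Nov 10→Horvat+Jules, Nov 11→Horvat, Nov 12→Eriksen, Nov 13→Tran, Nov 14→Varga, Nov 15→Chen, Nov 16→Eriksen, Nov 17→Varga+Jules, Nov 18→Costa.
Loads: Horvat 2/2, Tran 2/2, Varga 2/2, Chen 1/1, Jules 2/2, Costa 2/2, Eriksen 2/2.

13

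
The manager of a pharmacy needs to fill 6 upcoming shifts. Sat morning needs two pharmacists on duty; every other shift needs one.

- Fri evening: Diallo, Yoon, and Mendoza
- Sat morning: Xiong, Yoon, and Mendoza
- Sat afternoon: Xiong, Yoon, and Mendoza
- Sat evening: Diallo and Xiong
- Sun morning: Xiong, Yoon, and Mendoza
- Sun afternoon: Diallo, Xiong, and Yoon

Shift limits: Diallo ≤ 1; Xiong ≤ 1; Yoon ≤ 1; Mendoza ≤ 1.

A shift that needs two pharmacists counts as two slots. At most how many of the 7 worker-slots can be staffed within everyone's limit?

4

Total capacity across all pharmacists is 1+1+1+1 = 4, and 7 slots are needed, so at most 4 can be filled.
An assignment achieving 4: Fri evening→Yoon, Sat morning→Xiong+Mendoza, Sat evening→Diallo.
Loads: Diallo 1/1, Xiong 1/1, Yoon 1/1, Mendoza 1/1.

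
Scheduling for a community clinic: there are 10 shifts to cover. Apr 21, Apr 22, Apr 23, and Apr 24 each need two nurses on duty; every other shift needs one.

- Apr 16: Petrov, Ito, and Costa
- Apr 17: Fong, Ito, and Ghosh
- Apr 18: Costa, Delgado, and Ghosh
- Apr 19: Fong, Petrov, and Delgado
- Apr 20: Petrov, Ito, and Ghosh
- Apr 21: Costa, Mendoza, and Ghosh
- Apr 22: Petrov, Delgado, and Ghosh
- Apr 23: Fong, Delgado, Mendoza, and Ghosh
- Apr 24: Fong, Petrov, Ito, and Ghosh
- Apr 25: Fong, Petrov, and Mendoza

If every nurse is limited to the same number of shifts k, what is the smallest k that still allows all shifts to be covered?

With 7 nurses and 14 worker-slots to fill, someone must work at least ⌈14/7⌉ = 2 shifts, so k ≥ 2.
k = 2 works: Apr 16→Petrov, Apr 17→Fong, Apr 18→Costa, Apr 19→Fong, Apr 20→Ito, Apr 21→Costa+Mendoza, Apr 22→Petrov+Delgado, Apr 23→Delgado+Ghosh, Apr 24→Ito+Ghosh, Apr 25→Mendoza.
Loads: Fong 2, Petrov 2, Ito 2, Costa 2, Delgado 2, Mendoza 2, Ghosh 2 — all ≤ 2.

2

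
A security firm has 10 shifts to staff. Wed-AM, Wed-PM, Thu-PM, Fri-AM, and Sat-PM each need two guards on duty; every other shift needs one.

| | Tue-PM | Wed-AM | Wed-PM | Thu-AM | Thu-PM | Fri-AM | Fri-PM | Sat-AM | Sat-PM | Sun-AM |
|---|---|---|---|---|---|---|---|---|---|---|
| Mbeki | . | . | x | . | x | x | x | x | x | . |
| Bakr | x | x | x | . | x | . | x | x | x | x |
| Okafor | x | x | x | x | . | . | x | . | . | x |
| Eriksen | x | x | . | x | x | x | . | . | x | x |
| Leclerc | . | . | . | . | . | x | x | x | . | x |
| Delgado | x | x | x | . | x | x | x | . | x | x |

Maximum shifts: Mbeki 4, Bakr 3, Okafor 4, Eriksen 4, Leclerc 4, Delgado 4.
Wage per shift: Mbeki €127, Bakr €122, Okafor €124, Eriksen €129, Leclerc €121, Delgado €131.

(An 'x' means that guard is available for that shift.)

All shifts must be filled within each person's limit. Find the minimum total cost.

€1854

Picking the cheapest available guard for each shift independently would cost €1847, but that ignores the shift limits.
An optimal schedule: Tue-PM→Okafor, Wed-AM→Bakr+Okafor, Wed-PM→Okafor+Mbeki, Thu-AM→Okafor, Thu-PM→Bakr+Mbeki, Fri-AM→Leclerc+Mbeki, Fri-PM→Leclerc, Sat-AM→Leclerc, Sat-PM→Bakr+Mbeki, Sun-AM→Leclerc.
Total: 124 + 122 + 124 + 124 + 127 + 124 + 122 + 127 + 121 + 127 + 121 + 121 + 122 + 127 + 121 = €1854.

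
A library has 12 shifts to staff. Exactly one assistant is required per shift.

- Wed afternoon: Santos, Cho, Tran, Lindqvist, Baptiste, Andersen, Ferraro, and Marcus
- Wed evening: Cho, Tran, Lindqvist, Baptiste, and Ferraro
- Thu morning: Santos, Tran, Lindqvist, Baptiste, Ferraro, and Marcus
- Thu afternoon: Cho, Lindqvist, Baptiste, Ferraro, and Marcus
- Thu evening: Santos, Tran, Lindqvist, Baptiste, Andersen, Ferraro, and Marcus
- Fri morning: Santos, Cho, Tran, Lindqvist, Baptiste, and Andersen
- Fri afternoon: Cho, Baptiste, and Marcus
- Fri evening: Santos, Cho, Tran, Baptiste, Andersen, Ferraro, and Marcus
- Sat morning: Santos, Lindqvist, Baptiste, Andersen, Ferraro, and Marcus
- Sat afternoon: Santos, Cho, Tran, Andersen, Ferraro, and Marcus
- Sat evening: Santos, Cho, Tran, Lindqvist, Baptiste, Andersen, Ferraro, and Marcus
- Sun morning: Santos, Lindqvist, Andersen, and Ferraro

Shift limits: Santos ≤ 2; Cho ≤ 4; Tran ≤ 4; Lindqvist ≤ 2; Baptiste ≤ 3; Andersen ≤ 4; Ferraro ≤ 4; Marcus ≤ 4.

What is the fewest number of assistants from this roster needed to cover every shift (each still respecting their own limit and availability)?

12 slots to fill and no one can take more than 4, so at least ⌈12/4⌉ = 3 assistants are needed.
Cho, Tran, and Andersen alone can cover everything: Wed afternoon→Cho, Wed evening→Cho, Thu morning→Tran, Thu afternoon→Cho, Thu evening→Tran, Fri morning→Tran, Fri afternoon→Cho, Fri evening→Tran, Sat morning→Andersen, Sat afternoon→Andersen, Sat evening→Andersen, Sun morning→Andersen.

3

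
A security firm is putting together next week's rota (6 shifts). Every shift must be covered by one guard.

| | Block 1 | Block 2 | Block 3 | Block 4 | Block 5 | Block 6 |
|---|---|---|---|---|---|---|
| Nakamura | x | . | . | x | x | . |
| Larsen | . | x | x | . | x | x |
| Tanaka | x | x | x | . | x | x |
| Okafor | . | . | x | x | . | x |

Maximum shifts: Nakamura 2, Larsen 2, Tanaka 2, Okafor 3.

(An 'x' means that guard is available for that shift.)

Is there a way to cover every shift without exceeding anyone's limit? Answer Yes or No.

One valid schedule: Block 1→Nakamura, Block 2→Larsen, Block 3→Larsen, Block 4→Nakamura, Block 5→Tanaka, Block 6→Tanaka.
Loads: Nakamura 2/2, Larsen 2/2, Tanaka 2/2, Okafor 0/3 — all within limits.

Yes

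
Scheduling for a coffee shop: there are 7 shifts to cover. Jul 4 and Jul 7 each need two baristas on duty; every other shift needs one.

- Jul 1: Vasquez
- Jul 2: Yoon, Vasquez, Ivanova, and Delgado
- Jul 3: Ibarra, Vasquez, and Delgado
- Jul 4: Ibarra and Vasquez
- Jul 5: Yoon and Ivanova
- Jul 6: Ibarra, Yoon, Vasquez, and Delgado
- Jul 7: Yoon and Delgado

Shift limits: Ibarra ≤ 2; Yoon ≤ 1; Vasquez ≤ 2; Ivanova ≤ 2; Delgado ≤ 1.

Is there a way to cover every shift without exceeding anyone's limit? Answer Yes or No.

Shifts {Jul 1, Jul 3, Jul 4, Jul 6, Jul 7} need 7 worker-slots in total, but the baristas available for any of those shifts (Ibarra, Yoon, Vasquez, and Delgado) can supply at most 6 among them. So no valid schedule exists.

No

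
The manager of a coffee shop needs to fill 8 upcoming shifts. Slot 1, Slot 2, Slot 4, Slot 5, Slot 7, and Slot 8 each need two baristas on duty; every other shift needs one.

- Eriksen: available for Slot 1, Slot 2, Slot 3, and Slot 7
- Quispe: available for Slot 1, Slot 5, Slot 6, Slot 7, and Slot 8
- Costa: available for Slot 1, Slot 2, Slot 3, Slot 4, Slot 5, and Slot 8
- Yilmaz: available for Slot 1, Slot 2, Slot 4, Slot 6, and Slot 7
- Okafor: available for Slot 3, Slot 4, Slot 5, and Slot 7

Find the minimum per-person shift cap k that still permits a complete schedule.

3

With 5 baristas and 14 worker-slots to fill, someone must work at least ⌈14/5⌉ = 3 shifts, so k ≥ 3.
k = 3 works: Slot 1→Eriksen+Yilmaz, Slot 2→Eriksen+Costa, Slot 3→Eriksen, Slot 4→Costa+Yilmaz, Slot 5→Quispe+Okafor, Slot 6→Quispe, Slot 7→Yilmaz+Okafor, Slot 8→Quispe+Costa.
Loads: Eriksen 3, Quispe 3, Costa 3, Yilmaz 3, Okafor 2 — all ≤ 3.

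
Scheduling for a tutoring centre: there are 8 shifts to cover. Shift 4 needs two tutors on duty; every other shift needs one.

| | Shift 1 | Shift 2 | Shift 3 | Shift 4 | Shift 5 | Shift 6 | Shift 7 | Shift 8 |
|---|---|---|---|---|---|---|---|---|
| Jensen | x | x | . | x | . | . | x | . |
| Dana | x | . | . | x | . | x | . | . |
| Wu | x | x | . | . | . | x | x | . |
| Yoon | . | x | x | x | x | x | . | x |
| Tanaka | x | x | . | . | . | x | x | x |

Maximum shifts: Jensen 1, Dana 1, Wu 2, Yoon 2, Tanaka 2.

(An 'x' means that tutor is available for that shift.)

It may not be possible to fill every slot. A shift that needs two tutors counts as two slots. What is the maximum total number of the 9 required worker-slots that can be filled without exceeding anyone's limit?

Total capacity across all tutors is 1+1+2+2+2 = 8, and 9 slots are needed, so at most 8 can be filled.
An assignment achieving 8: Shift 1→Wu, Shift 2→Tanaka, Shift 3→Yoon, Shift 4→Jensen+Dana, Shift 5→Yoon, Shift 7→Wu, Shift 8→Tanaka.
Loads: Jensen 1/1, Dana 1/1, Wu 2/2, Yoon 2/2, Tanaka 2/2.

8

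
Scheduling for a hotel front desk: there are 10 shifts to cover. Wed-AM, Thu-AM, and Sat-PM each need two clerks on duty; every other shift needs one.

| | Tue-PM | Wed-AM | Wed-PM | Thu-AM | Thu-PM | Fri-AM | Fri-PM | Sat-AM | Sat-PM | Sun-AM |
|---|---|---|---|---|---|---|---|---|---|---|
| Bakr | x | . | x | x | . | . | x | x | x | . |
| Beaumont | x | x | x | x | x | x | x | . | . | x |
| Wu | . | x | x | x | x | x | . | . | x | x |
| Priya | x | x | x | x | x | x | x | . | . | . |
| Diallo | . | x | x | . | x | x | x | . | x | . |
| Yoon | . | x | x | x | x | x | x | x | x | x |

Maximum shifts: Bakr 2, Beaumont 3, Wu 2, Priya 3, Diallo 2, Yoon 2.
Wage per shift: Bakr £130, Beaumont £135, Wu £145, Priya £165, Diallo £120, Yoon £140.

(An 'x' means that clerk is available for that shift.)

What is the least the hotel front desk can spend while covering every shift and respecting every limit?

Picking the cheapest available clerk for each shift independently would cost £1645, but that ignores the shift limits.
An optimal schedule: Tue-PM→Bakr, Wed-AM→Yoon+Priya, Wed-PM→Beaumont, Thu-AM→Wu+Priya, Thu-PM→Diallo, Fri-AM→Diallo, Fri-PM→Beaumont, Sat-AM→Bakr, Sat-PM→Yoon+Wu, Sun-AM→Beaumont.
Total: 130 + 140 + 165 + 135 + 145 + 165 + 120 + 120 + 135 + 130 + 140 + 145 + 135 = £1805.

£1805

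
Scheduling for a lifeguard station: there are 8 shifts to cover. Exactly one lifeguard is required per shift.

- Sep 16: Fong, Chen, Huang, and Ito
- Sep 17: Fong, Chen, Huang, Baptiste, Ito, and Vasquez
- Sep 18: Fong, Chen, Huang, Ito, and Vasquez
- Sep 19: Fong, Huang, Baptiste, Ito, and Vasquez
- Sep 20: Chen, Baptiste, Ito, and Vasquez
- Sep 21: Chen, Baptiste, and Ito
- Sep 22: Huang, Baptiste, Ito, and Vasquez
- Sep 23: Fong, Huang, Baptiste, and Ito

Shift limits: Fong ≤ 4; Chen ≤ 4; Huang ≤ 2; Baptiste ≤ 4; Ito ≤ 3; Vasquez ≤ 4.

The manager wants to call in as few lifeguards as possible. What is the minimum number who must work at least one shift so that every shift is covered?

2

8 slots to fill and no one can take more than 4, so at least ⌈8/4⌉ = 2 lifeguards are needed.
Fong and Baptiste alone can cover everything: Sep 16→Fong, Sep 17→Fong, Sep 18→Fong, Sep 19→Fong, Sep 20→Baptiste, Sep 21→Baptiste, Sep 22→Baptiste, Sep 23→Baptiste.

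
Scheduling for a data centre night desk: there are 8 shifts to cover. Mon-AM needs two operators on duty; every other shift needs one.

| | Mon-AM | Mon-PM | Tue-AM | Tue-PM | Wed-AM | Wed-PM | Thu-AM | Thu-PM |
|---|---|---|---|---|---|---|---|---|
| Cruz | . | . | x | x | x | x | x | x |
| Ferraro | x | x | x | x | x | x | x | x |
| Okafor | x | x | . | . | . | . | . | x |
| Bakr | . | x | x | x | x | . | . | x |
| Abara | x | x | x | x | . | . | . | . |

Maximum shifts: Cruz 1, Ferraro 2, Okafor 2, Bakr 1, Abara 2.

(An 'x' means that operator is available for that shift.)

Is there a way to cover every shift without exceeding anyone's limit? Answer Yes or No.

Total capacity is 1+2+2+1+2 = 8 but 9 worker-slots are needed — infeasible.

No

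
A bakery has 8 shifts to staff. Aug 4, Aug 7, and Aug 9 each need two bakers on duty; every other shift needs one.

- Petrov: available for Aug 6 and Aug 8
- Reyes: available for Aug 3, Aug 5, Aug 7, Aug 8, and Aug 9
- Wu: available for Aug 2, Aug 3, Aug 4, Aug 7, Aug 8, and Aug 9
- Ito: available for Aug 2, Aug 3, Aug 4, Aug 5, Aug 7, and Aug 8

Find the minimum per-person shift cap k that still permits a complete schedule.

With 4 bakers and 11 worker-slots to fill, someone must work at least ⌈11/4⌉ = 3 shifts, so k ≥ 3.
k = 3 works: Aug 2→Wu, Aug 3→Ito, Aug 4→Wu+Ito, Aug 5→Reyes, Aug 6→Petrov, Aug 7→Reyes+Ito, Aug 8→Petrov, Aug 9→Reyes+Wu.
Loads: Petrov 2, Reyes 3, Wu 3, Ito 3 — all ≤ 3.

3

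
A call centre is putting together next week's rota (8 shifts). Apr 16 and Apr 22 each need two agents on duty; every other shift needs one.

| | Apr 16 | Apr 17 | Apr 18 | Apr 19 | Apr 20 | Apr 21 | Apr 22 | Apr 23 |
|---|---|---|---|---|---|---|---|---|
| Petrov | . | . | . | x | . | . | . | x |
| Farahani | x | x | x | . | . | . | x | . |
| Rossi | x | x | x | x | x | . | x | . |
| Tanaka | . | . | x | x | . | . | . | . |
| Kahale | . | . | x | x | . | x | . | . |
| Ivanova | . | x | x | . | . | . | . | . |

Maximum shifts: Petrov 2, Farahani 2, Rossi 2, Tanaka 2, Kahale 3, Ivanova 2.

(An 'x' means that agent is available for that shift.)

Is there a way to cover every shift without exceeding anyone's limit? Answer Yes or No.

Total capacity is 13 and 10 slots are needed, so capacity alone doesn't rule it out.
Shifts {Apr 16, Apr 20, Apr 22} need 5 worker-slots in total, but the agents available for any of those shifts (Farahani and Rossi) can supply at most 4 among them. So no valid schedule exists.

No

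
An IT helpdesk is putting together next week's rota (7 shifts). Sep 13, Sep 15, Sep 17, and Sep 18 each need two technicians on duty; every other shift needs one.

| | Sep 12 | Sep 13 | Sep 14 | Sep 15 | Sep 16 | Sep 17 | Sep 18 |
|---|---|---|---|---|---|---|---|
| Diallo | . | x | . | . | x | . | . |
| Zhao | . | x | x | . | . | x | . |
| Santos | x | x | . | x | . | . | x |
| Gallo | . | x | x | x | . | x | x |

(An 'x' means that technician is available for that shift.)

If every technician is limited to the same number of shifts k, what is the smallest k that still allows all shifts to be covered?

3

With 4 technicians and 11 worker-slots to fill, someone must work at least ⌈11/4⌉ = 3 shifts, so k ≥ 3.
k = 3 works: Sep 12→Santos, Sep 13→Diallo+Zhao, Sep 14→Zhao, Sep 15→Santos+Gallo, Sep 16→Diallo, Sep 17→Zhao+Gallo, Sep 18→Santos+Gallo.
Loads: Diallo 2, Zhao 3, Santos 3, Gallo 3 — all ≤ 3.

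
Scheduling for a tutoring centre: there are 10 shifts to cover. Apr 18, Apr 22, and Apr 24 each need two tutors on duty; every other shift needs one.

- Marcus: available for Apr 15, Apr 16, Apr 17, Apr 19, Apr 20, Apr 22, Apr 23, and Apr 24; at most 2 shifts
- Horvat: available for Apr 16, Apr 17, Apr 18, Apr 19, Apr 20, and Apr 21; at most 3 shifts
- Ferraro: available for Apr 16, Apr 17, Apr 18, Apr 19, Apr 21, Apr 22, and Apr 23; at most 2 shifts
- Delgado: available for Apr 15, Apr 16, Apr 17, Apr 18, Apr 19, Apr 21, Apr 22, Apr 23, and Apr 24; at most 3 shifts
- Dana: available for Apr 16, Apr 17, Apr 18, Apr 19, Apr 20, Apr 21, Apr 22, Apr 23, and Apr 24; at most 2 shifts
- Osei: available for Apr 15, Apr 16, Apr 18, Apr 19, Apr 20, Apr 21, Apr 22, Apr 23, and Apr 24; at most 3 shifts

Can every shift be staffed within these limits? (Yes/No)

One valid schedule: Apr 15→Marcus, Apr 16→Horvat, Apr 17→Horvat, Apr 18→Delgado+Dana, Apr 19→Ferraro, Apr 20→Marcus, Apr 21→Horvat, Apr 22→Delgado+Osei, Apr 23→Ferraro, Apr 24→Delgado+Dana.
Loads: Marcus 2/2, Horvat 3/3, Ferraro 2/2, Delgado 3/3, Dana 2/2, Osei 1/3 — all within limits.

Yes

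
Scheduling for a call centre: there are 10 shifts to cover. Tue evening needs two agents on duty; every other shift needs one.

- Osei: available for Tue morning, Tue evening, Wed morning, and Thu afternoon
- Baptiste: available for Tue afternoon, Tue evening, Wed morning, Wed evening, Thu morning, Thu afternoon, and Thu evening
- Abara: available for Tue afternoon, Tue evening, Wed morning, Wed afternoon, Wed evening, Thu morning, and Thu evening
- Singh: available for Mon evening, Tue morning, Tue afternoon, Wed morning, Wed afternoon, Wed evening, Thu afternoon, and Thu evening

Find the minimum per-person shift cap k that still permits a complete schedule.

3

With 4 agents and 11 worker-slots to fill, someone must work at least ⌈11/4⌉ = 3 shifts, so k ≥ 3.
k = 3 works: Mon evening→Singh, Tue morning→Osei, Tue afternoon→Baptiste, Tue evening→Osei+Baptiste, Wed morning→Singh, Wed afternoon→Abara, Wed evening→Abara, Thu morning→Baptiste, Thu afternoon→Osei, Thu evening→Abara.
Loads: Osei 3, Baptiste 3, Abara 3, Singh 2 — all ≤ 3.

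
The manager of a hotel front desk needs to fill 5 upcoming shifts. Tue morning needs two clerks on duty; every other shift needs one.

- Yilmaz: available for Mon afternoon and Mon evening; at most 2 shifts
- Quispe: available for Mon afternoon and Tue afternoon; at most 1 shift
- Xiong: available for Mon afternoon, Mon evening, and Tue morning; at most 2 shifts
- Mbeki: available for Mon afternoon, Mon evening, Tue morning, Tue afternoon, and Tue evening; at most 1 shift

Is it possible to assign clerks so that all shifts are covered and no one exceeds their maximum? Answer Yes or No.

No

Total capacity is 6 and 6 slots are needed, so capacity alone doesn't rule it out.
Shifts {Tue morning, Tue evening} need 3 worker-slots in total, but the clerks available for any of those shifts (Xiong and Mbeki) can supply at most 2 among them. So no valid schedule exists.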